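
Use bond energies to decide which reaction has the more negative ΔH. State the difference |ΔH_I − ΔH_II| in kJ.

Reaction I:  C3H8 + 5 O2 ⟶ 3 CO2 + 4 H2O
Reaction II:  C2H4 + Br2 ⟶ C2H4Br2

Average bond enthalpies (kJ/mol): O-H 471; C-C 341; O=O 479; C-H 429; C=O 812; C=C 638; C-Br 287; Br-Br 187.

Reaction I:
  Bonds broken (reactants):
    C-C: 2 × 341 = 682
    C-H: 8 × 429 = 3432
    O=O: 5 × 479 = 2395
    Σ(broken) = 6509 kJ
  Bonds formed (products):
    C=O: 6 × 812 = 4872
    O-H: 8 × 471 = 3768
    Σ(formed) = 8640 kJ
  ΔH_I = 6509 − 8640 = −2131 kJ
Reaction II:
  Bonds broken (reactants):
    Br-Br: 1 × 187 = 187
    C-H: 4 × 429 = 1716
    C=C: 1 × 638 = 638
    Σ(broken) = 2541 kJ
  Bonds formed (products):
    C-Br: 2 × 287 = 574
    C-C: 1 × 341 = 341
    C-H: 4 × 429 = 1716
    Σ(formed) = 2631 kJ
  ΔH_II = 2541 − 2631 = −90 kJ
ΔH_I − ΔH_II = −2041 kJ, so reaction I has the more negative ΔH; |ΔH_I − ΔH_II| = 2041 kJ.

Reaction I, by 2041 kJ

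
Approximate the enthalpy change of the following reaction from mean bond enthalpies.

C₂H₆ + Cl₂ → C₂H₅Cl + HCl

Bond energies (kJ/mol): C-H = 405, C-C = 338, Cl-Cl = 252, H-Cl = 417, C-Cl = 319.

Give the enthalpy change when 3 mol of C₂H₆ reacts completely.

Bonds broken (reactants):
  C-C: 1 × 338 = 338
  C-H: 6 × 405 = 2430
  Cl-Cl: 1 × 252 = 252
  Σ(broken) = 3020 kJ
Bonds formed (products):
  C-C: 1 × 338 = 338
  C-Cl: 1 × 319 = 319
  C-H: 5 × 405 = 2025
  H-Cl: 1 × 417 = 417
  Σ(formed) = 3099 kJ
ΔH = Σ(broken) − Σ(formed) = 3020 − 3099 = −79 kJ
For 3× the reaction as written: 3 × (−79) = −237 kJ

ΔH = −237 kJ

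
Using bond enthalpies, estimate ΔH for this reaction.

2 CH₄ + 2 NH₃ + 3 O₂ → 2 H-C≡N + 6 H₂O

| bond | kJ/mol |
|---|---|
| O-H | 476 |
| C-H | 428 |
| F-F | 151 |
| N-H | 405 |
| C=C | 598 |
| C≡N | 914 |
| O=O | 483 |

ΔH ≈ −1093 kJ

Bonds broken (reactants):
  C-H: 8 × 428 = 3424
  N-H: 6 × 405 = 2430
  O=O: 3 × 483 = 1449
  Σ(broken) = 7303 kJ
Bonds formed (products):
  C≡N: 2 × 914 = 1828
  C-H: 2 × 428 = 856
  O-H: 12 × 476 = 5712
  Σ(formed) = 8396 kJ
ΔH = Σ(broken) − Σ(formed) = 7303 − 8396 = −1093 kJ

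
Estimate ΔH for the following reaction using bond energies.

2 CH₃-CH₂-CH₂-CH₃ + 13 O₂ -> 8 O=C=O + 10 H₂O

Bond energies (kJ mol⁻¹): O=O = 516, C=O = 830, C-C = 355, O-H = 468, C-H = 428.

Bonds broken (reactants):
  C-C: 6 × 355 = 2130
  C-H: 20 × 428 = 8560
  O=O: 13 × 516 = 6708
  Σ(broken) = 17398 kJ
Bonds formed (products):
  C=O: 16 × 830 = 13280
  O-H: 20 × 468 = 9360
  Σ(formed) = 22640 kJ
ΔH = Σ(broken) − Σ(formed) = 17398 − 22640 = −5242 kJ

ΔH ≈ −5242 kJ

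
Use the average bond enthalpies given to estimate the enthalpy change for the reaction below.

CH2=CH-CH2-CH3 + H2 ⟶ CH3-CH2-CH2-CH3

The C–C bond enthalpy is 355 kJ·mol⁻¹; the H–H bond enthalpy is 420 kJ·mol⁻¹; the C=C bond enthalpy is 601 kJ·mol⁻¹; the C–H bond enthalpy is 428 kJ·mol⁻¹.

Bonds broken (reactants):
  C–C: 2 × 355 = 710
  C–H: 8 × 428 = 3424
  C=C: 1 × 601 = 601
  H–H: 1 × 420 = 420
  Σ(broken) = 5155 kJ
Bonds formed (products):
  C–C: 3 × 355 = 1065
  C–H: 10 × 428 = 4280
  Σ(formed) = 5345 kJ
ΔH = Σ(broken) − Σ(formed) = 5155 − 5345 = −190 kJ

ΔH ≈ −190 kJ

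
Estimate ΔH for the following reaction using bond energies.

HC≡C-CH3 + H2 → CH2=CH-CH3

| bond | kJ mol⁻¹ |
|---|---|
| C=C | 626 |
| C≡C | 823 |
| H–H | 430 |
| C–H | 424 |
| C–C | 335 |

ΔH ≈ −221 kJ

Bonds broken (reactants):
  C≡C: 1 × 823 = 823
  C–C: 1 × 335 = 335
  C–H: 4 × 424 = 1696
  H–H: 1 × 430 = 430
  Σ(broken) = 3284 kJ
Bonds formed (products):
  C–C: 1 × 335 = 335
  C–H: 6 × 424 = 2544
  C=C: 1 × 626 = 626
  Σ(formed) = 3505 kJ
ΔH = Σ(broken) − Σ(formed) = 3284 − 3505 = −221 kJ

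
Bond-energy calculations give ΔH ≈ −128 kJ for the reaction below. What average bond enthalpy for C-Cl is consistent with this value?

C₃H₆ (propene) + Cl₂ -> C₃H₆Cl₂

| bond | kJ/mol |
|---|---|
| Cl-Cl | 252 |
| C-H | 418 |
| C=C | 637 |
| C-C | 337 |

D(C-Cl) ≈ 340 kJ/mol

Let D be the C-Cl bond energy.
Σ(broken) = 1×337 + 6×418 + 1×637 + 1×252 = 3734
Σ(formed) = 2×337 + 2×D + 6×418 = 3182 + 2D
ΔH = Σ(broken) − Σ(formed) = (3734) − (3182 + 2D) = +552 − 2D
Setting this equal to −128 kJ gives 2D = 680, so D = 340 kJ/mol.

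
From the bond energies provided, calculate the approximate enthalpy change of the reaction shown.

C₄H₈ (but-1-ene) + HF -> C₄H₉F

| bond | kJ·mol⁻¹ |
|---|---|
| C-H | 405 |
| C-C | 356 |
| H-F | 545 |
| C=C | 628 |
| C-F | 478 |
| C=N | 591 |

ΔH ≈ −66 kJ

Bonds broken (reactants):
  C-C: 2 × 356 = 712
  C-H: 8 × 405 = 3240
  C=C: 1 × 628 = 628
  H-F: 1 × 545 = 545
  Σ(broken) = 5125 kJ
Bonds formed (products):
  C-C: 3 × 356 = 1068
  C-F: 1 × 478 = 478
  C-H: 9 × 405 = 3645
  Σ(formed) = 5191 kJ
ΔH = Σ(broken) − Σ(formed) = 5125 − 5191 = −66 kJ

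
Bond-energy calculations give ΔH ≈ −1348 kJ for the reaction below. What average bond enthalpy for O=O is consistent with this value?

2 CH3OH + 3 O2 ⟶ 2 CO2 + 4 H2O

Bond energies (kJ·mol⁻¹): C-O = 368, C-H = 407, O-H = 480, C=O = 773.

Let D be the O=O bond energy.
Σ(broken) = 6×407 + 2×368 + 2×480 + 3×D = 4138 + 3D
Σ(formed) = 4×773 + 8×480 = 6932
ΔH = Σ(broken) − Σ(formed) = (4138 + 3D) − (6932) = −2794 + 3D
Setting this equal to −1348 kJ gives 3D = 1446, so D = 482 kJ/mol.

D(O=O) ≈ 482 kJ/mol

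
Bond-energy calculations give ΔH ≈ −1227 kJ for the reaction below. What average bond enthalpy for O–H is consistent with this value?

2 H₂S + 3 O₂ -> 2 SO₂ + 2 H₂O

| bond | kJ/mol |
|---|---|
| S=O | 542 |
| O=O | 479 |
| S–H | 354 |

Let D be the O–H bond energy.
Σ(broken) = 3×479 + 4×354 = 2853
Σ(formed) = 4×D + 4×542 = 2168 + 4D
ΔH = Σ(broken) − Σ(formed) = (2853) − (2168 + 4D) = +685 − 4D
Setting this equal to −1227 kJ gives 4D = 1912, so D = 478 kJ/mol.

D(O–H) ≈ 478 kJ/mol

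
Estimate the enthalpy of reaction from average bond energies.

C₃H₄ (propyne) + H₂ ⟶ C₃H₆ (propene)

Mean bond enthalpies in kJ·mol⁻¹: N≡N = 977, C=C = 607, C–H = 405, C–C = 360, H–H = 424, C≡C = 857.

Bonds broken (reactants):
  C≡C: 1 × 857 = 857
  C–C: 1 × 360 = 360
  C–H: 4 × 405 = 1620
  H–H: 1 × 424 = 424
  Σ(broken) = 3261 kJ
Bonds formed (products):
  C–C: 1 × 360 = 360
  C–H: 6 × 405 = 2430
  C=C: 1 × 607 = 607
  Σ(formed) = 3397 kJ
ΔH = Σ(broken) − Σ(formed) = 3261 − 3397 = −136 kJ

ΔH ≈ −136 kJ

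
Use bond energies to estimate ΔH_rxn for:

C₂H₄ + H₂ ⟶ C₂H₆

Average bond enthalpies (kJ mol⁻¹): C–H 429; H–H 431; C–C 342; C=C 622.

Bonds broken (reactants):
  C–H: 4 × 429 = 1716
  C=C: 1 × 622 = 622
  H–H: 1 × 431 = 431
  Σ(broken) = 2769 kJ
Bonds formed (products):
  C–C: 1 × 342 = 342
  C–H: 6 × 429 = 2574
  Σ(formed) = 2916 kJ
ΔH = Σ(broken) − Σ(formed) = 2769 − 2916 = −147 kJ

ΔH ≈ −147 kJ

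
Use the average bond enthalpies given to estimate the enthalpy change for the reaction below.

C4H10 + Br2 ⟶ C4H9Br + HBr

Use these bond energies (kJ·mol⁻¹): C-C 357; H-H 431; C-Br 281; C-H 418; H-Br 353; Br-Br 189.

Bonds broken (reactants):
  Br-Br: 1 × 189 = 189
  C-C: 3 × 357 = 1071
  C-H: 10 × 418 = 4180
  Σ(broken) = 5440 kJ
Bonds formed (products):
  C-Br: 1 × 281 = 281
  C-C: 3 × 357 = 1071
  C-H: 9 × 418 = 3762
  H-Br: 1 × 353 = 353
  Σ(formed) = 5467 kJ
ΔH = Σ(broken) − Σ(formed) = 5440 − 5467 = −27 kJ

ΔH ≈ −27 kJ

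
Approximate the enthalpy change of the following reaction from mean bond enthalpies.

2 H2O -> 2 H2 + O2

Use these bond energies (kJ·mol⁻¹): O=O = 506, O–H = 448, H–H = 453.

ΔH ≈ +380 kJ

Bonds broken (reactants):
  O–H: 4 × 448 = 1792
  Σ(broken) = 1792 kJ
Bonds formed (products):
  H–H: 2 × 453 = 906
  O=O: 1 × 506 = 506
  Σ(formed) = 1412 kJ
ΔH = Σ(broken) − Σ(formed) = 1792 − 1412 = +380 kJ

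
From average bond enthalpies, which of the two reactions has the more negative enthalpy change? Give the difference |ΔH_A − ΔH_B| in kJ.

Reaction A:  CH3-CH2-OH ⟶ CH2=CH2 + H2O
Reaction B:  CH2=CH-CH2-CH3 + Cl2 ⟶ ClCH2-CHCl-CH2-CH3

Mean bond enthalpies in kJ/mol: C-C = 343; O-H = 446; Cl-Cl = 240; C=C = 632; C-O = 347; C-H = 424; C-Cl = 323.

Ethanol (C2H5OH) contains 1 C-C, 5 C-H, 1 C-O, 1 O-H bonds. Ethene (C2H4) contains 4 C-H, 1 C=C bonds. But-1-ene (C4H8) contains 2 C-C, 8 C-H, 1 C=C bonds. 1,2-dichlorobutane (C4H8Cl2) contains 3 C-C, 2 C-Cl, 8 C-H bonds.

Reaction A:
  Bonds broken (reactants):
    C-C: 1 × 343 = 343
    C-H: 5 × 424 = 2120
    C-O: 1 × 347 = 347
    O-H: 1 × 446 = 446
    Σ(broken) = 3256 kJ
  Bonds formed (products):
    C-H: 4 × 424 = 1696
    C=C: 1 × 632 = 632
    O-H: 2 × 446 = 892
    Σ(formed) = 3220 kJ
  ΔH_A = 3256 − 3220 = +36 kJ
Reaction B:
  Bonds broken (reactants):
    C-C: 2 × 343 = 686
    C-H: 8 × 424 = 3392
    C=C: 1 × 632 = 632
    Cl-Cl: 1 × 240 = 240
    Σ(broken) = 4950 kJ
  Bonds formed (products):
    C-C: 3 × 343 = 1029
    C-Cl: 2 × 323 = 646
    C-H: 8 × 424 = 3392
    Σ(formed) = 5067 kJ
  ΔH_B = 4950 − 5067 = −117 kJ
ΔH_A − ΔH_B = +153 kJ, so reaction B has the more negative ΔH; |ΔH_A − ΔH_B| = 153 kJ.

Reaction B, by 153 kJ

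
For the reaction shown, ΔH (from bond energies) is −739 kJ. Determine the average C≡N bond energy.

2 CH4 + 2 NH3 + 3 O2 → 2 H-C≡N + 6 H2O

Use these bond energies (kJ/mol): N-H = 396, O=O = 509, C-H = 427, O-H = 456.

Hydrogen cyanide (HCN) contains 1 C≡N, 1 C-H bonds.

Let D be the C≡N bond energy.
Σ(broken) = 8×427 + 6×396 + 3×509 = 7319
Σ(formed) = 2×D + 2×427 + 12×456 = 6326 + 2D
ΔH = Σ(broken) − Σ(formed) = (7319) − (6326 + 2D) = +993 − 2D
Setting this equal to −739 kJ gives 2D = 1732, so D = 866 kJ/mol.

D(C≡N) ≈ 866 kJ/mol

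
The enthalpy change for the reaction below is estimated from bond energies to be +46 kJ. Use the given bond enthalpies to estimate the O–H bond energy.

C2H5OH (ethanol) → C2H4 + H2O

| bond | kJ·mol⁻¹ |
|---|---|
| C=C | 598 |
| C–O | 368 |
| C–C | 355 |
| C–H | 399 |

D(O–H) ≈ 478 kJ/mol

Let D be the O–H bond energy.
Σ(broken) = 1×355 + 5×399 + 1×368 + 1×D = 2718 + D
Σ(formed) = 4×399 + 1×598 + 2×D = 2194 + 2D
ΔH = Σ(broken) − Σ(formed) = (2718 + D) − (2194 + 2D) = +524 − D
Setting this equal to +46 kJ gives D = 478 kJ/mol.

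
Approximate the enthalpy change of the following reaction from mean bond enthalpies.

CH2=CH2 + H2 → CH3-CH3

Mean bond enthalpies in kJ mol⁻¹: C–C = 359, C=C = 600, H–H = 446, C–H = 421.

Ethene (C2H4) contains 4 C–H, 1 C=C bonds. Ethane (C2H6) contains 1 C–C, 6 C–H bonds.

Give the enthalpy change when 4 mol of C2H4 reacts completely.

Bonds broken (reactants):
  C–H: 4 × 421 = 1684
  C=C: 1 × 600 = 600
  H–H: 1 × 446 = 446
  Σ(broken) = 2730 kJ
Bonds formed (products):
  C–C: 1 × 359 = 359
  C–H: 6 × 421 = 2526
  Σ(formed) = 2885 kJ
ΔH = Σ(broken) − Σ(formed) = 2730 − 2885 = −155 kJ
For 4× the reaction as written: 4 × (−155) = −620 kJ

ΔH = −620 kJ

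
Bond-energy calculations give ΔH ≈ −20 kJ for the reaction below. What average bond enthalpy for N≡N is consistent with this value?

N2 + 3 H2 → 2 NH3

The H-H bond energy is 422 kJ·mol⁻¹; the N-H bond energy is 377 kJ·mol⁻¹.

D(N≡N) ≈ 976 kJ/mol

Let D be the N≡N bond energy.
Σ(broken) = 3×422 + 1×D = 1266 + D
Σ(formed) = 6×377 = 2262
ΔH = Σ(broken) − Σ(formed) = (1266 + D) − (2262) = −996 + D
Setting this equal to −20 kJ gives D = 976 kJ/mol.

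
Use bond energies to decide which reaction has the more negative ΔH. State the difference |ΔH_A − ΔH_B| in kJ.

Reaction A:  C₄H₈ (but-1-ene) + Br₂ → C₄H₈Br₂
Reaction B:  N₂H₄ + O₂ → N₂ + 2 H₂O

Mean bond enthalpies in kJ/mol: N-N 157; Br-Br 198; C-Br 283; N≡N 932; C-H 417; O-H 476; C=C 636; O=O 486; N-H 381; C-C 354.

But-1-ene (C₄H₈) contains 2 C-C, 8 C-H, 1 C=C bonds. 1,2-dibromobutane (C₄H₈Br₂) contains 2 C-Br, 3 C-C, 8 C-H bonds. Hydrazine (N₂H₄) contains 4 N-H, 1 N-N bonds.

Reaction A:
  Bonds broken (reactants):
    Br-Br: 1 × 198 = 198
    C-C: 2 × 354 = 708
    C-H: 8 × 417 = 3336
    C=C: 1 × 636 = 636
    Σ(broken) = 4878 kJ
  Bonds formed (products):
    C-Br: 2 × 283 = 566
    C-C: 3 × 354 = 1062
    C-H: 8 × 417 = 3336
    Σ(formed) = 4964 kJ
  ΔH_A = 4878 − 4964 = −86 kJ
Reaction B:
  Bonds broken (reactants):
    N-H: 4 × 381 = 1524
    N-N: 1 × 157 = 157
    O=O: 1 × 486 = 486
    Σ(broken) = 2167 kJ
  Bonds formed (products):
    N≡N: 1 × 932 = 932
    O-H: 4 × 476 = 1904
    Σ(formed) = 2836 kJ
  ΔH_B = 2167 − 2836 = −669 kJ
ΔH_A − ΔH_B = +583 kJ, so reaction B has the more negative ΔH; |ΔH_A − ΔH_B| = 583 kJ.

Reaction B, by 583 kJ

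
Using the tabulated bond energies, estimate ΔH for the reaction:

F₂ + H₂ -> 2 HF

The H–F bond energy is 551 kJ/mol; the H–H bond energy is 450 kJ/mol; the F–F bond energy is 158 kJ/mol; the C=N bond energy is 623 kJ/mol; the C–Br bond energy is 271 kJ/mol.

ΔH ≈ −494 kJ

Bonds broken (reactants):
  F–F: 1 × 158 = 158
  H–H: 1 × 450 = 450
  Σ(broken) = 608 kJ
Bonds formed (products):
  H–F: 2 × 551 = 1102
  Σ(formed) = 1102 kJ
ΔH = Σ(broken) − Σ(formed) = 608 − 1102 = −494 kJ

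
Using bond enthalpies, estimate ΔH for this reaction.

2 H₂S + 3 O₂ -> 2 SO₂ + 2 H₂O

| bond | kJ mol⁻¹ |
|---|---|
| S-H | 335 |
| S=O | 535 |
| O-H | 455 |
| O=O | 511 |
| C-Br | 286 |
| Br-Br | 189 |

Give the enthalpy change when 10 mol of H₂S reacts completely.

ΔH = −5435 kJ

Bonds broken (reactants):
  O=O: 3 × 511 = 1533
  S-H: 4 × 335 = 1340
  Σ(broken) = 2873 kJ
Bonds formed (products):
  O-H: 4 × 455 = 1820
  S=O: 4 × 535 = 2140
  Σ(formed) = 3960 kJ
ΔH = Σ(broken) − Σ(formed) = 2873 − 3960 = −1087 kJ
For 5× the reaction as written: 5 × (−1087) = −5435 kJ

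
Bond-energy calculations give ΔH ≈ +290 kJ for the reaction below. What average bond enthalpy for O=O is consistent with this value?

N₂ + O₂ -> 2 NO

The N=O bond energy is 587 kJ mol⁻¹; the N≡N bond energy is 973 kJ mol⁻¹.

Let D be the O=O bond energy.
Σ(broken) = 1×973 + 1×D = 973 + D
Σ(formed) = 2×587 = 1174
ΔH = Σ(broken) − Σ(formed) = (973 + D) − (1174) = −201 + D
Setting this equal to +290 kJ gives D = 491 kJ/mol.

D(O=O) ≈ 491 kJ/mol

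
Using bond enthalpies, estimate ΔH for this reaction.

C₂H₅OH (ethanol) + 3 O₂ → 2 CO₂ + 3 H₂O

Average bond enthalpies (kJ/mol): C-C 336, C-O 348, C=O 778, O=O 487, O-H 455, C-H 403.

Bonds broken (reactants):
  C-C: 1 × 336 = 336
  C-H: 5 × 403 = 2015
  C-O: 1 × 348 = 348
  O-H: 1 × 455 = 455
  O=O: 3 × 487 = 1461
  Σ(broken) = 4615 kJ
Bonds formed (products):
  C=O: 4 × 778 = 3112
  O-H: 6 × 455 = 2730
  Σ(formed) = 5842 kJ
ΔH = Σ(broken) − Σ(formed) = 4615 − 5842 = −1227 kJ

ΔH ≈ −1227 kJ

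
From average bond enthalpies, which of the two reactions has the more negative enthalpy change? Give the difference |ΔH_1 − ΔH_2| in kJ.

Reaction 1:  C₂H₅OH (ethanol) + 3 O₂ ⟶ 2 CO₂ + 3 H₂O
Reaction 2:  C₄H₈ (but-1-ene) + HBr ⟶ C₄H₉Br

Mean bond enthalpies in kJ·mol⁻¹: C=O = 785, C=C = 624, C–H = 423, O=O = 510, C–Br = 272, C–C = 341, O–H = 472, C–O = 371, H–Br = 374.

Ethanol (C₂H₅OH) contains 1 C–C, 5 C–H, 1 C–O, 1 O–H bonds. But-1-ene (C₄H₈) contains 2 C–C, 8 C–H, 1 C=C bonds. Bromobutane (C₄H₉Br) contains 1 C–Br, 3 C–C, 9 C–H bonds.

Reaction 1:
  Bonds broken (reactants):
    C–C: 1 × 341 = 341
    C–H: 5 × 423 = 2115
    C–O: 1 × 371 = 371
    O–H: 1 × 472 = 472
    O=O: 3 × 510 = 1530
    Σ(broken) = 4829 kJ
  Bonds formed (products):
    C=O: 4 × 785 = 3140
    O–H: 6 × 472 = 2832
    Σ(formed) = 5972 kJ
  ΔH_1 = 4829 − 5972 = −1143 kJ
Reaction 2:
  Bonds broken (reactants):
    C–C: 2 × 341 = 682
    C–H: 8 × 423 = 3384
    C=C: 1 × 624 = 624
    H–Br: 1 × 374 = 374
    Σ(broken) = 5064 kJ
  Bonds formed (products):
    C–Br: 1 × 272 = 272
    C–C: 3 × 341 = 1023
    C–H: 9 × 423 = 3807
    Σ(formed) = 5102 kJ
  ΔH_2 = 5064 − 5102 = −38 kJ
ΔH_1 − ΔH_2 = −1105 kJ, so reaction 1 has the more negative ΔH; |ΔH_1 − ΔH_2| = 1105 kJ.

Reaction 1, by 1105 kJ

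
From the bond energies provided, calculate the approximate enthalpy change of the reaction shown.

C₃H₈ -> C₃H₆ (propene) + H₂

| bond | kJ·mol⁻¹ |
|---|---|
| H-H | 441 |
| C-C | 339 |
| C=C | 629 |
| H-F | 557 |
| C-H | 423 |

ΔH ≈ +115 kJ

Bonds broken (reactants):
  C-C: 2 × 339 = 678
  C-H: 8 × 423 = 3384
  Σ(broken) = 4062 kJ
Bonds formed (products):
  C-C: 1 × 339 = 339
  C-H: 6 × 423 = 2538
  C=C: 1 × 629 = 629
  H-H: 1 × 441 = 441
  Σ(formed) = 3947 kJ
ΔH = Σ(broken) − Σ(formed) = 4062 − 3947 = +115 kJ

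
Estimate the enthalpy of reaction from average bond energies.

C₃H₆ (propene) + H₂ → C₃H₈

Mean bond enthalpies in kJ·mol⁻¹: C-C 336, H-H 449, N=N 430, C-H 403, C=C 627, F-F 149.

Bonds broken (reactants):
  C-C: 1 × 336 = 336
  C-H: 6 × 403 = 2418
  C=C: 1 × 627 = 627
  H-H: 1 × 449 = 449
  Σ(broken) = 3830 kJ
Bonds formed (products):
  C-C: 2 × 336 = 672
  C-H: 8 × 403 = 3224
  Σ(formed) = 3896 kJ
ΔH = Σ(broken) − Σ(formed) = 3830 − 3896 = −66 kJ

ΔH ≈ −66 kJ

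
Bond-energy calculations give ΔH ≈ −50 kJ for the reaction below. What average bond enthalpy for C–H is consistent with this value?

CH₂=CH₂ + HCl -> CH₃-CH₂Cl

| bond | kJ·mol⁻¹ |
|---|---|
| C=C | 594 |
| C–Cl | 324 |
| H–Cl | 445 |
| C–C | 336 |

Let D be the C–H bond energy.
Σ(broken) = 4×D + 1×594 + 1×445 = 1039 + 4D
Σ(formed) = 1×336 + 1×324 + 5×D = 660 + 5D
ΔH = Σ(broken) − Σ(formed) = (1039 + 4D) − (660 + 5D) = +379 − D
Setting this equal to −50 kJ gives D = 429 kJ/mol.

D(C–H) ≈ 429 kJ/mol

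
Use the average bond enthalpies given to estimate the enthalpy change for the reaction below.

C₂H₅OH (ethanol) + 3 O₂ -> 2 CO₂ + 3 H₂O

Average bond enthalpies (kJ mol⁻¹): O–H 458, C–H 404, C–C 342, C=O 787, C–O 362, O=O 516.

ΔH ≈ −1166 kJ

Bonds broken (reactants):
  C–C: 1 × 342 = 342
  C–H: 5 × 404 = 2020
  C–O: 1 × 362 = 362
  O–H: 1 × 458 = 458
  O=O: 3 × 516 = 1548
  Σ(broken) = 4730 kJ
Bonds formed (products):
  C=O: 4 × 787 = 3148
  O–H: 6 × 458 = 2748
  Σ(formed) = 5896 kJ
ΔH = Σ(broken) − Σ(formed) = 4730 − 5896 = −1166 kJ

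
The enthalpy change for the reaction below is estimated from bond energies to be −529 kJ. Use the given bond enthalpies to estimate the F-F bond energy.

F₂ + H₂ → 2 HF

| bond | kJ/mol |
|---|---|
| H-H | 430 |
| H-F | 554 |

Let D be the F-F bond energy.
Σ(broken) = 1×D + 1×430 = 430 + D
Σ(formed) = 2×554 = 1108
ΔH = Σ(broken) − Σ(formed) = (430 + D) − (1108) = −678 + D
Setting this equal to −529 kJ gives D = 149 kJ/mol.

D(F-F) ≈ 149 kJ/mol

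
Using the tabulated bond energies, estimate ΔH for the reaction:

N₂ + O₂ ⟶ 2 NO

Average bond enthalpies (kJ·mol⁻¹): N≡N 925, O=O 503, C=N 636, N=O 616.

ΔH ≈ +196 kJ

Bonds broken (reactants):
  N≡N: 1 × 925 = 925
  O=O: 1 × 503 = 503
  Σ(broken) = 1428 kJ
Bonds formed (products):
  N=O: 2 × 616 = 1232
  Σ(formed) = 1232 kJ
ΔH = Σ(broken) − Σ(formed) = 1428 − 1232 = +196 kJ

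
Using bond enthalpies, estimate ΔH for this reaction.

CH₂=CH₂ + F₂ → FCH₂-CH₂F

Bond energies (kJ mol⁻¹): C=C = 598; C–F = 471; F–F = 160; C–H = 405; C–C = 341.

Bonds broken (reactants):
  C–H: 4 × 405 = 1620
  C=C: 1 × 598 = 598
  F–F: 1 × 160 = 160
  Σ(broken) = 2378 kJ
Bonds formed (products):
  C–C: 1 × 341 = 341
  C–F: 2 × 471 = 942
  C–H: 4 × 405 = 1620
  Σ(formed) = 2903 kJ
ΔH = Σ(broken) − Σ(formed) = 2378 − 2903 = −525 kJ

ΔH ≈ −525 kJ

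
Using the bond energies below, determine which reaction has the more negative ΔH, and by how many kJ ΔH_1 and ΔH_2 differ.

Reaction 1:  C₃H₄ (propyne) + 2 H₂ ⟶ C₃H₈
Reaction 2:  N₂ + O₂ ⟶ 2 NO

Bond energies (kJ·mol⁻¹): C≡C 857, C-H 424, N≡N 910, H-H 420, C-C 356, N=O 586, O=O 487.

Reaction 1:
  Bonds broken (reactants):
    C≡C: 1 × 857 = 857
    C-C: 1 × 356 = 356
    C-H: 4 × 424 = 1696
    H-H: 2 × 420 = 840
    Σ(broken) = 3749 kJ
  Bonds formed (products):
    C-C: 2 × 356 = 712
    C-H: 8 × 424 = 3392
    Σ(formed) = 4104 kJ
  ΔH_1 = 3749 − 4104 = −355 kJ
Reaction 2:
  Bonds broken (reactants):
    N≡N: 1 × 910 = 910
    O=O: 1 × 487 = 487
    Σ(broken) = 1397 kJ
  Bonds formed (products):
    N=O: 2 × 586 = 1172
    Σ(formed) = 1172 kJ
  ΔH_2 = 1397 − 1172 = +225 kJ
ΔH_1 − ΔH_2 = −580 kJ, so reaction 1 has the more negative ΔH; |ΔH_1 − ΔH_2| = 580 kJ.

Reaction 1, by 580 kJ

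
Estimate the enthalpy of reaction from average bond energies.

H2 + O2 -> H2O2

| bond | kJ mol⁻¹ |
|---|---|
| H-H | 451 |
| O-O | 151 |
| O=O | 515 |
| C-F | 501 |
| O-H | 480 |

ΔH ≈ −145 kJ

Bonds broken (reactants):
  H-H: 1 × 451 = 451
  O=O: 1 × 515 = 515
  Σ(broken) = 966 kJ
Bonds formed (products):
  O-H: 2 × 480 = 960
  O-O: 1 × 151 = 151
  Σ(formed) = 1111 kJ
ΔH = Σ(broken) − Σ(formed) = 966 − 1111 = −145 kJ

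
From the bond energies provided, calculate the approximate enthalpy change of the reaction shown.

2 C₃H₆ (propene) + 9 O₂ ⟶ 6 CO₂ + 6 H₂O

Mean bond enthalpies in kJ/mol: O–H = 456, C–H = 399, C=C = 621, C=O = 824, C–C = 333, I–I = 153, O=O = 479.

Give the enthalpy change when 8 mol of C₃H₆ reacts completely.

ΔH = −17412 kJ

Bonds broken (reactants):
  C–C: 2 × 333 = 666
  C–H: 12 × 399 = 4788
  C=C: 2 × 621 = 1242
  O=O: 9 × 479 = 4311
  Σ(broken) = 11007 kJ
Bonds formed (products):
  C=O: 12 × 824 = 9888
  O–H: 12 × 456 = 5472
  Σ(formed) = 15360 kJ
ΔH = Σ(broken) − Σ(formed) = 11007 − 15360 = −4353 kJ
For 4× the reaction as written: 4 × (−4353) = −17412 kJ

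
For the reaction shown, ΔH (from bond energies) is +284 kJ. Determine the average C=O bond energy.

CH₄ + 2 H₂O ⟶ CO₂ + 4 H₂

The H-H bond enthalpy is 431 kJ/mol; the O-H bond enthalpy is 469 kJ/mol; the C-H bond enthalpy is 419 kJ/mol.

D(C=O) ≈ 772 kJ/mol

Let D be the C=O bond energy.
Σ(broken) = 4×419 + 4×469 = 3552
Σ(formed) = 2×D + 4×431 = 1724 + 2D
ΔH = Σ(broken) − Σ(formed) = (3552) − (1724 + 2D) = +1828 − 2D
Setting this equal to +284 kJ gives 2D = 1544, so D = 772 kJ/mol.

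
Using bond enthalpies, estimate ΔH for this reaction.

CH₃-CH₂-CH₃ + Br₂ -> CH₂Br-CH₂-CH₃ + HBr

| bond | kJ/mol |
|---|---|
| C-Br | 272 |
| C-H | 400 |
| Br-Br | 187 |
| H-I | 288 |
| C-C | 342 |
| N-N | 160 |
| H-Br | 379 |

ΔH ≈ −64 kJ

Bonds broken (reactants):
  Br-Br: 1 × 187 = 187
  C-C: 2 × 342 = 684
  C-H: 8 × 400 = 3200
  Σ(broken) = 4071 kJ
Bonds formed (products):
  C-Br: 1 × 272 = 272
  C-C: 2 × 342 = 684
  C-H: 7 × 400 = 2800
  H-Br: 1 × 379 = 379
  Σ(formed) = 4135 kJ
ΔH = Σ(broken) − Σ(formed) = 4071 − 4135 = −64 kJ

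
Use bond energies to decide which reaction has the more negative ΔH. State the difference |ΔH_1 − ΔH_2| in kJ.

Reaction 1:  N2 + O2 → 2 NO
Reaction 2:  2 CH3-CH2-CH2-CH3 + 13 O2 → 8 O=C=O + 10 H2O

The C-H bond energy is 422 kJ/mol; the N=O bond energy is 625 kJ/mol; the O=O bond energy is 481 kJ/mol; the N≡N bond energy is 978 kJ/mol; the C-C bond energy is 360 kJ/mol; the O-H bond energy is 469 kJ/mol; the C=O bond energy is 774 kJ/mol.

Reaction 1:
  Bonds broken (reactants):
    N≡N: 1 × 978 = 978
    O=O: 1 × 481 = 481
    Σ(broken) = 1459 kJ
  Bonds formed (products):
    N=O: 2 × 625 = 1250
    Σ(formed) = 1250 kJ
  ΔH_1 = 1459 − 1250 = +209 kJ
Reaction 2:
  Bonds broken (reactants):
    C-C: 6 × 360 = 2160
    C-H: 20 × 422 = 8440
    O=O: 13 × 481 = 6253
    Σ(broken) = 16853 kJ
  Bonds formed (products):
    C=O: 16 × 774 = 12384
    O-H: 20 × 469 = 9380
    Σ(formed) = 21764 kJ
  ΔH_2 = 16853 − 21764 = −4911 kJ
ΔH_1 − ΔH_2 = +5120 kJ, so reaction 2 has the more negative ΔH; |ΔH_1 − ΔH_2| = 5120 kJ.

Reaction 2, by 5120 kJ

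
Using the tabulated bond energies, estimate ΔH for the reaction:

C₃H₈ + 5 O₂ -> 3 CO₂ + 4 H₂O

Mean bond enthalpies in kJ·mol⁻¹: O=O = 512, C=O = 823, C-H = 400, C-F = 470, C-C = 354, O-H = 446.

Bonds broken (reactants):
  C-C: 2 × 354 = 708
  C-H: 8 × 400 = 3200
  O=O: 5 × 512 = 2560
  Σ(broken) = 6468 kJ
Bonds formed (products):
  C=O: 6 × 823 = 4938
  O-H: 8 × 446 = 3568
  Σ(formed) = 8506 kJ
ΔH = Σ(broken) − Σ(formed) = 6468 − 8506 = −2038 kJ

ΔH ≈ −2038 kJ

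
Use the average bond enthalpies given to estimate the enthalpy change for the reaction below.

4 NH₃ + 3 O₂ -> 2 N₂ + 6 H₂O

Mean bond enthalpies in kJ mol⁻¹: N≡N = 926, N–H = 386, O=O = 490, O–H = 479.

Bonds broken (reactants):
  N–H: 12 × 386 = 4632
  O=O: 3 × 490 = 1470
  Σ(broken) = 6102 kJ
Bonds formed (products):
  N≡N: 2 × 926 = 1852
  O–H: 12 × 479 = 5748
  Σ(formed) = 7600 kJ
ΔH = Σ(broken) − Σ(formed) = 6102 − 7600 = −1498 kJ

ΔH ≈ −1498 kJ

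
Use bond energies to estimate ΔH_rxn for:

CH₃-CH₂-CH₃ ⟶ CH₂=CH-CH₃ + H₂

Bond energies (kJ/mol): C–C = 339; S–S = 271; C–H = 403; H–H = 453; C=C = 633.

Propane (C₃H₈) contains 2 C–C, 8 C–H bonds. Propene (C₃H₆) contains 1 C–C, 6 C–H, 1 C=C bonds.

Bonds broken (reactants):
  C–C: 2 × 339 = 678
  C–H: 8 × 403 = 3224
  Σ(broken) = 3902 kJ
Bonds formed (products):
  C–C: 1 × 339 = 339
  C–H: 6 × 403 = 2418
  C=C: 1 × 633 = 633
  H–H: 1 × 453 = 453
  Σ(formed) = 3843 kJ
ΔH = Σ(broken) − Σ(formed) = 3902 − 3843 = +59 kJ

ΔH ≈ +59 kJ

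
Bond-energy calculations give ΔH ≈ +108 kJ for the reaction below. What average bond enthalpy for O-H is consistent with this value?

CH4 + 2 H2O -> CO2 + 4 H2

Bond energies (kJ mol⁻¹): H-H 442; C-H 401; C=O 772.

D(O-H) ≈ 454 kJ/mol

Let D be the O-H bond energy.
Σ(broken) = 4×401 + 4×D = 1604 + 4D
Σ(formed) = 2×772 + 4×442 = 3312
ΔH = Σ(broken) − Σ(formed) = (1604 + 4D) − (3312) = −1708 + 4D
Setting this equal to +108 kJ gives 4D = 1816, so D = 454 kJ/mol.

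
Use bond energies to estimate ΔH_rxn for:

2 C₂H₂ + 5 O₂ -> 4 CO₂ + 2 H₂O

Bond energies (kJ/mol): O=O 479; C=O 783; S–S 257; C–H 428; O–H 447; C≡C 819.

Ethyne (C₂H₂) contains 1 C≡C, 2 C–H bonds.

ΔH ≈ −2307 kJ

Bonds broken (reactants):
  C≡C: 2 × 819 = 1638
  C–H: 4 × 428 = 1712
  O=O: 5 × 479 = 2395
  Σ(broken) = 5745 kJ
Bonds formed (products):
  C=O: 8 × 783 = 6264
  O–H: 4 × 447 = 1788
  Σ(formed) = 8052 kJ
ΔH = Σ(broken) − Σ(formed) = 5745 − 8052 = −2307 kJ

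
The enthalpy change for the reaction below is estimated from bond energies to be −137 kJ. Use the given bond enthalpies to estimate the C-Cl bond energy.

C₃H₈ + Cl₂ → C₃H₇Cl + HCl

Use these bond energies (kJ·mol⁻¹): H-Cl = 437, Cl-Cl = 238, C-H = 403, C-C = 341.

D(C-Cl) ≈ 341 kJ/mol

Let D be the C-Cl bond energy.
Σ(broken) = 2×341 + 8×403 + 1×238 = 4144
Σ(formed) = 2×341 + 1×D + 7×403 + 1×437 = 3940 + D
ΔH = Σ(broken) − Σ(formed) = (4144) − (3940 + D) = +204 − D
Setting this equal to −137 kJ gives D = 341 kJ/mol.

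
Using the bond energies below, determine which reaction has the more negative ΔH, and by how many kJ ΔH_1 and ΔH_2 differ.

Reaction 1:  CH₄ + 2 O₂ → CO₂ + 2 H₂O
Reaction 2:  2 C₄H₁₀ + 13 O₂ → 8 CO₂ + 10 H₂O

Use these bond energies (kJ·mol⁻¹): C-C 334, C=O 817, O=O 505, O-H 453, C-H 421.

Reaction 1:
  Bonds broken (reactants):
    C-H: 4 × 421 = 1684
    O=O: 2 × 505 = 1010
    Σ(broken) = 2694 kJ
  Bonds formed (products):
    C=O: 2 × 817 = 1634
    O-H: 4 × 453 = 1812
    Σ(formed) = 3446 kJ
  ΔH_1 = 2694 − 3446 = −752 kJ
Reaction 2:
  Bonds broken (reactants):
    C-C: 6 × 334 = 2004
    C-H: 20 × 421 = 8420
    O=O: 13 × 505 = 6565
    Σ(broken) = 16989 kJ
  Bonds formed (products):
    C=O: 16 × 817 = 13072
    O-H: 20 × 453 = 9060
    Σ(formed) = 22132 kJ
  ΔH_2 = 16989 − 22132 = −5143 kJ
ΔH_1 − ΔH_2 = +4391 kJ, so reaction 2 has the more negative ΔH; |ΔH_1 − ΔH_2| = 4391 kJ.

Reaction 2, by 4391 kJ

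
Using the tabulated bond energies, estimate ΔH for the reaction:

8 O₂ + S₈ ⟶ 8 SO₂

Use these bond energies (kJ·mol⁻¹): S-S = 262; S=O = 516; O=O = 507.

ΔH ≈ −2104 kJ

Bonds broken (reactants):
  O=O: 8 × 507 = 4056
  S-S: 8 × 262 = 2096
  Σ(broken) = 6152 kJ
Bonds formed (products):
  S=O: 16 × 516 = 8256
  Σ(formed) = 8256 kJ
ΔH = Σ(broken) − Σ(formed) = 6152 − 8256 = −2104 kJ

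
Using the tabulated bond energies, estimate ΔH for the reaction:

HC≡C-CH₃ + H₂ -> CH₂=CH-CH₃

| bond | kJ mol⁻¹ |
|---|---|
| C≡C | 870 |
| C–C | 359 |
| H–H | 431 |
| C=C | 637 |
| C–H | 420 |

ΔH ≈ −176 kJ

Bonds broken (reactants):
  C≡C: 1 × 870 = 870
  C–C: 1 × 359 = 359
  C–H: 4 × 420 = 1680
  H–H: 1 × 431 = 431
  Σ(broken) = 3340 kJ
Bonds formed (products):
  C–C: 1 × 359 = 359
  C–H: 6 × 420 = 2520
  C=C: 1 × 637 = 637
  Σ(formed) = 3516 kJ
ΔH = Σ(broken) − Σ(formed) = 3340 − 3516 = −176 kJ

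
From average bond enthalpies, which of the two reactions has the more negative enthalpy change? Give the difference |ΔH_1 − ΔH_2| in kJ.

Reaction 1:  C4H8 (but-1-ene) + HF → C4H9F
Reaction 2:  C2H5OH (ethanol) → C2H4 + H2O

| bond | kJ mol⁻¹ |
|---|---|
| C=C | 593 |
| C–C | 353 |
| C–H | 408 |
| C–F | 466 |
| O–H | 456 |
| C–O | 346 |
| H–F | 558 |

Reaction 1:
  Bonds broken (reactants):
    C–C: 2 × 353 = 706
    C–H: 8 × 408 = 3264
    C=C: 1 × 593 = 593
    H–F: 1 × 558 = 558
    Σ(broken) = 5121 kJ
  Bonds formed (products):
    C–C: 3 × 353 = 1059
    C–F: 1 × 466 = 466
    C–H: 9 × 408 = 3672
    Σ(formed) = 5197 kJ
  ΔH_1 = 5121 − 5197 = −76 kJ
Reaction 2:
  Bonds broken (reactants):
    C–C: 1 × 353 = 353
    C–H: 5 × 408 = 2040
    C–O: 1 × 346 = 346
    O–H: 1 × 456 = 456
    Σ(broken) = 3195 kJ
  Bonds formed (products):
    C–H: 4 × 408 = 1632
    C=C: 1 × 593 = 593
    O–H: 2 × 456 = 912
    Σ(formed) = 3137 kJ
  ΔH_2 = 3195 − 3137 = +58 kJ
ΔH_1 − ΔH_2 = −134 kJ, so reaction 1 has the more negative ΔH; |ΔH_1 − ΔH_2| = 134 kJ.

Reaction 1, by 134 kJ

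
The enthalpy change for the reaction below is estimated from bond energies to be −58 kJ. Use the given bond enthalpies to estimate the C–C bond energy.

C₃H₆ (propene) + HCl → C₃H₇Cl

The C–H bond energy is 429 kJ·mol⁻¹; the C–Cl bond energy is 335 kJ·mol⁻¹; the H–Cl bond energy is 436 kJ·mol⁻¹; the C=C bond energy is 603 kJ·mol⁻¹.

D(C–C) ≈ 333 kJ/mol

Let D be the C–C bond energy.
Σ(broken) = 1×D + 6×429 + 1×603 + 1×436 = 3613 + D
Σ(formed) = 2×D + 1×335 + 7×429 = 3338 + 2D
ΔH = Σ(broken) − Σ(formed) = (3613 + D) − (3338 + 2D) = +275 − D
Setting this equal to −58 kJ gives D = 333 kJ/mol.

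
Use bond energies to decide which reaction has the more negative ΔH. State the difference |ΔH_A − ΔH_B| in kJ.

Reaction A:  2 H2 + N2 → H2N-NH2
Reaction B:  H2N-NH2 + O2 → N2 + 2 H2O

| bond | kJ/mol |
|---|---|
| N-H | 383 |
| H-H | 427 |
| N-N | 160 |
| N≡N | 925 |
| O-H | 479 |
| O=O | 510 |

Reaction B, by 726 kJ

Reaction A:
  Bonds broken (reactants):
    H-H: 2 × 427 = 854
    N≡N: 1 × 925 = 925
    Σ(broken) = 1779 kJ
  Bonds formed (products):
    N-H: 4 × 383 = 1532
    N-N: 1 × 160 = 160
    Σ(formed) = 1692 kJ
  ΔH_A = 1779 − 1692 = +87 kJ
Reaction B:
  Bonds broken (reactants):
    N-H: 4 × 383 = 1532
    N-N: 1 × 160 = 160
    O=O: 1 × 510 = 510
    Σ(broken) = 2202 kJ
  Bonds formed (products):
    N≡N: 1 × 925 = 925
    O-H: 4 × 479 = 1916
    Σ(formed) = 2841 kJ
  ΔH_B = 2202 − 2841 = −639 kJ
ΔH_A − ΔH_B = +726 kJ, so reaction B has the more negative ΔH; |ΔH_A − ΔH_B| = 726 kJ.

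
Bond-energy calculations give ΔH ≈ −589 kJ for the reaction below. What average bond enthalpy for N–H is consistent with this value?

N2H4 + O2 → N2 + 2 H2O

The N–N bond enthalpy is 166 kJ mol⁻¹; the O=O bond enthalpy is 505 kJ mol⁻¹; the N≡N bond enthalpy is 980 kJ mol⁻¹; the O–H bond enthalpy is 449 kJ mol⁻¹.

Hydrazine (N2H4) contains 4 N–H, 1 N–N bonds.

Let D be the N–H bond energy.
Σ(broken) = 4×D + 1×166 + 1×505 = 671 + 4D
Σ(formed) = 1×980 + 4×449 = 2776
ΔH = Σ(broken) − Σ(formed) = (671 + 4D) − (2776) = −2105 + 4D
Setting this equal to −589 kJ gives 4D = 1516, so D = 379 kJ/mol.

D(N–H) ≈ 379 kJ/mol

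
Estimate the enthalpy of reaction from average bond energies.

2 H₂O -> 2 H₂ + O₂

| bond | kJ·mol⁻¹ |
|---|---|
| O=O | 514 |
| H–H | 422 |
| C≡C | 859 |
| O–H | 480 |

ΔH ≈ +562 kJ

Bonds broken (reactants):
  O–H: 4 × 480 = 1920
  Σ(broken) = 1920 kJ
Bonds formed (products):
  H–H: 2 × 422 = 844
  O=O: 1 × 514 = 514
  Σ(formed) = 1358 kJ
ΔH = Σ(broken) − Σ(formed) = 1920 − 1358 = +562 kJ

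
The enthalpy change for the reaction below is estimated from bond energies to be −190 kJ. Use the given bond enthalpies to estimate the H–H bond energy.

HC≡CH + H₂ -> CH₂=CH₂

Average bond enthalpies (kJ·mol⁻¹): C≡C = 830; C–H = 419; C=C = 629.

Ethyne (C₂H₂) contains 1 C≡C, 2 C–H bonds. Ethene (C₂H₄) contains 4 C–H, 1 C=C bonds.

D(H–H) ≈ 447 kJ/mol

Let D be the H–H bond energy.
Σ(broken) = 1×830 + 2×419 + 1×D = 1668 + D
Σ(formed) = 4×419 + 1×629 = 2305
ΔH = Σ(broken) − Σ(formed) = (1668 + D) − (2305) = −637 + D
Setting this equal to −190 kJ gives D = 447 kJ/mol.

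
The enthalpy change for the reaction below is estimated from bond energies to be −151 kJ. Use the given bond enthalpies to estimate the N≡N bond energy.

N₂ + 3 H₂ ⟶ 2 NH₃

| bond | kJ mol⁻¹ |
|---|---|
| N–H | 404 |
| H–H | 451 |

Let D be the N≡N bond energy.
Σ(broken) = 3×451 + 1×D = 1353 + D
Σ(formed) = 6×404 = 2424
ΔH = Σ(broken) − Σ(formed) = (1353 + D) − (2424) = −1071 + D
Setting this equal to −151 kJ gives D = 920 kJ/mol.

D(N≡N) ≈ 920 kJ/mol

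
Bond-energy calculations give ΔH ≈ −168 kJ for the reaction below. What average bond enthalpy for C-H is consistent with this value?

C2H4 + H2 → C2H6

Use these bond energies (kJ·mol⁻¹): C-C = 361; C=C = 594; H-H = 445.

Let D be the C-H bond energy.
Σ(broken) = 4×D + 1×594 + 1×445 = 1039 + 4D
Σ(formed) = 1×361 + 6×D = 361 + 6D
ΔH = Σ(broken) − Σ(formed) = (1039 + 4D) − (361 + 6D) = +678 − 2D
Setting this equal to −168 kJ gives 2D = 846, so D = 423 kJ/mol.

D(C-H) ≈ 423 kJ/mol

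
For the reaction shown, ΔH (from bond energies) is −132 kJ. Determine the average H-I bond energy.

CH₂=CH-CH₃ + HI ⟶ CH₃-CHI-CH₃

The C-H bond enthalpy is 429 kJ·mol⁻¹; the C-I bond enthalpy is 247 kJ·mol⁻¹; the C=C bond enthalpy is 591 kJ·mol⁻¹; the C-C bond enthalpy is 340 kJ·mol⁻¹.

Let D be the H-I bond energy.
Σ(broken) = 1×340 + 6×429 + 1×591 + 1×D = 3505 + D
Σ(formed) = 2×340 + 7×429 + 1×247 = 3930
ΔH = Σ(broken) − Σ(formed) = (3505 + D) − (3930) = −425 + D
Setting this equal to −132 kJ gives D = 293 kJ/mol.

D(H-I) ≈ 293 kJ/mol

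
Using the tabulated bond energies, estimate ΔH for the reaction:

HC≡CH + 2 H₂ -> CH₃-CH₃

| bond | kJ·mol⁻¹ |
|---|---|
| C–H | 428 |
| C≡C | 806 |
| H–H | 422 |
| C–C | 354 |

Bonds broken (reactants):
  C≡C: 1 × 806 = 806
  C–H: 2 × 428 = 856
  H–H: 2 × 422 = 844
  Σ(broken) = 2506 kJ
Bonds formed (products):
  C–C: 1 × 354 = 354
  C–H: 6 × 428 = 2568
  Σ(formed) = 2922 kJ
ΔH = Σ(broken) − Σ(formed) = 2506 − 2922 = −416 kJ

ΔH ≈ −416 kJ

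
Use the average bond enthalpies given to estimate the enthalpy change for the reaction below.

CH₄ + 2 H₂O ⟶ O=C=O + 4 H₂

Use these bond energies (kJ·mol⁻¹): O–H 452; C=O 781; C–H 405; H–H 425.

Bonds broken (reactants):
  C–H: 4 × 405 = 1620
  O–H: 4 × 452 = 1808
  Σ(broken) = 3428 kJ
Bonds formed (products):
  C=O: 2 × 781 = 1562
  H–H: 4 × 425 = 1700
  Σ(formed) = 3262 kJ
ΔH = Σ(broken) − Σ(formed) = 3428 − 3262 = +166 kJ

ΔH ≈ +166 kJ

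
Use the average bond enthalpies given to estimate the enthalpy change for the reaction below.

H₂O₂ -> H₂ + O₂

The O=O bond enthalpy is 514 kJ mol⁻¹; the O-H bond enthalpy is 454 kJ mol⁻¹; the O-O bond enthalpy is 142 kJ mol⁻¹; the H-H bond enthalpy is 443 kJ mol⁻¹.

Bonds broken (reactants):
  O-H: 2 × 454 = 908
  O-O: 1 × 142 = 142
  Σ(broken) = 1050 kJ
Bonds formed (products):
  H-H: 1 × 443 = 443
  O=O: 1 × 514 = 514
  Σ(formed) = 957 kJ
ΔH = Σ(broken) − Σ(formed) = 1050 − 957 = +93 kJ

ΔH ≈ +93 kJ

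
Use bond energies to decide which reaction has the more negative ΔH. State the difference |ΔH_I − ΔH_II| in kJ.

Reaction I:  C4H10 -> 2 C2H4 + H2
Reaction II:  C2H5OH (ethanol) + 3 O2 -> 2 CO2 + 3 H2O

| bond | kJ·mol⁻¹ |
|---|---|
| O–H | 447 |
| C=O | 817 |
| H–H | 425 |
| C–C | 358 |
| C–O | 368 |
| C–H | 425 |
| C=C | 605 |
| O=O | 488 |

Reaction I:
  Bonds broken (reactants):
    C–C: 3 × 358 = 1074
    C–H: 10 × 425 = 4250
    Σ(broken) = 5324 kJ
  Bonds formed (products):
    C–H: 8 × 425 = 3400
    C=C: 2 × 605 = 1210
    H–H: 1 × 425 = 425
    Σ(formed) = 5035 kJ
  ΔH_I = 5324 − 5035 = +289 kJ
Reaction II:
  Bonds broken (reactants):
    C–C: 1 × 358 = 358
    C–H: 5 × 425 = 2125
    C–O: 1 × 368 = 368
    O–H: 1 × 447 = 447
    O=O: 3 × 488 = 1464
    Σ(broken) = 4762 kJ
  Bonds formed (products):
    C=O: 4 × 817 = 3268
    O–H: 6 × 447 = 2682
    Σ(formed) = 5950 kJ
  ΔH_II = 4762 − 5950 = −1188 kJ
ΔH_I − ΔH_II = +1477 kJ, so reaction II has the more negative ΔH; |ΔH_I − ΔH_II| = 1477 kJ.

Reaction II, by 1477 kJ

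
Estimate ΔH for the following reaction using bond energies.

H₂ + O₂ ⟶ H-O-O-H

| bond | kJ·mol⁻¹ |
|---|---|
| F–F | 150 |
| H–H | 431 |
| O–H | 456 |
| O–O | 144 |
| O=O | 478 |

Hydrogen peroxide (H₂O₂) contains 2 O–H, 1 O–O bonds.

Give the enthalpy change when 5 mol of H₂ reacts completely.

Bonds broken (reactants):
  H–H: 1 × 431 = 431
  O=O: 1 × 478 = 478
  Σ(broken) = 909 kJ
Bonds formed (products):
  O–H: 2 × 456 = 912
  O–O: 1 × 144 = 144
  Σ(formed) = 1056 kJ
ΔH = Σ(broken) − Σ(formed) = 909 − 1056 = −147 kJ
For 5× the reaction as written: 5 × (−147) = −735 kJ

ΔH = −735 kJ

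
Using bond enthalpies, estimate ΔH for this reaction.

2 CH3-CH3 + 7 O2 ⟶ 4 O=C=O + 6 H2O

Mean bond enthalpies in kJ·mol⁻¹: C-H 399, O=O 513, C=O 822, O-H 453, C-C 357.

Bonds broken (reactants):
  C-C: 2 × 357 = 714
  C-H: 12 × 399 = 4788
  O=O: 7 × 513 = 3591
  Σ(broken) = 9093 kJ
Bonds formed (products):
  C=O: 8 × 822 = 6576
  O-H: 12 × 453 = 5436
  Σ(formed) = 12012 kJ
ΔH = Σ(broken) − Σ(formed) = 9093 − 12012 = −2919 kJ

ΔH ≈ −2919 kJ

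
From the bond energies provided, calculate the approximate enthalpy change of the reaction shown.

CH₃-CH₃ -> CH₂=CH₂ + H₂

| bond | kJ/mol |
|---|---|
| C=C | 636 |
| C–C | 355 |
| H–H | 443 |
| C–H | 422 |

ΔH ≈ +120 kJ

Bonds broken (reactants):
  C–C: 1 × 355 = 355
  C–H: 6 × 422 = 2532
  Σ(broken) = 2887 kJ
Bonds formed (products):
  C–H: 4 × 422 = 1688
  C=C: 1 × 636 = 636
  H–H: 1 × 443 = 443
  Σ(formed) = 2767 kJ
ΔH = Σ(broken) − Σ(formed) = 2887 − 2767 = +120 kJ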